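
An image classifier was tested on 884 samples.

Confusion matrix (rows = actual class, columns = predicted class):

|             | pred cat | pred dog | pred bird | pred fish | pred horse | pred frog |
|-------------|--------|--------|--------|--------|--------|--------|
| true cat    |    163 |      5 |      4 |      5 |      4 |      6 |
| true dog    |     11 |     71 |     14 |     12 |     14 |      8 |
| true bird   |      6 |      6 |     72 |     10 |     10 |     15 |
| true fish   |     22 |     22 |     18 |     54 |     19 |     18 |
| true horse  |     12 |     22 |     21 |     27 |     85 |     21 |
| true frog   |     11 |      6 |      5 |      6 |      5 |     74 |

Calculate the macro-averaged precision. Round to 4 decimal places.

Per-class precision (TP/(TP+FP)):
  cat: TP=163, FP=11+6+22+12+11=62 → 163/225 = 0.72444
  dog: TP=71, FP=5+6+22+22+6=61 → 71/132 = 0.53788
  bird: TP=72, FP=4+14+18+21+5=62 → 72/134 = 0.53731
  fish: TP=54, FP=5+12+10+27+6=60 → 54/114 = 0.47368
  horse: TP=85, FP=4+14+10+19+5=52 → 85/137 = 0.62044
  frog: TP=74, FP=6+8+15+18+21=68 → 74/142 = 0.52113
Macro-precision = mean = (0.72444 + 0.53788 + 0.53731 + 0.47368 + 0.62044 + 0.52113) / 6 = 0.5691

0.5691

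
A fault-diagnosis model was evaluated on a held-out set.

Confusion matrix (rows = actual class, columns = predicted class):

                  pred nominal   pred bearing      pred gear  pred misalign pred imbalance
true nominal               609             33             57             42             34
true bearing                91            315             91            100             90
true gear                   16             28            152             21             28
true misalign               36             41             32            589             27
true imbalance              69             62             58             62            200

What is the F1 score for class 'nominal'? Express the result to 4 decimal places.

One-vs-rest for 'nominal': TP = diagonal; FP = other classes predicted 'nominal'; FN = 'nominal' predicted as other.
F1 score = 2·TP/(2·TP+FP+FN).
nominal: TP=609, FP=91+16+36+69=212, FN=33+57+42+34=166 → 1218/1596 = 0.76316

0.7632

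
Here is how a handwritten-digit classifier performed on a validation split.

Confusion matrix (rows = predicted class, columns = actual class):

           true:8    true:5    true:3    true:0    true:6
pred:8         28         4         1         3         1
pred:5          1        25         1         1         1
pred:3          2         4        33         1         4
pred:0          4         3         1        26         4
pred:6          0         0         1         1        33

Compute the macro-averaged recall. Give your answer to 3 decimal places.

Per-class recall (TP/(TP+FN)):
  8: TP=28, FN=1+2+4+0=7 → 28/35 = 0.8000
  5: TP=25, FN=4+4+3+0=11 → 25/36 = 0.6944
  3: TP=33, FN=1+1+1+1=4 → 33/37 = 0.8919
  0: TP=26, FN=3+1+1+1=6 → 26/32 = 0.8125
  6: TP=33, FN=1+1+4+4=10 → 33/43 = 0.7674
Macro-recall = mean = (0.8000 + 0.6944 + 0.8919 + 0.8125 + 0.7674) / 5 = 0.793

0.793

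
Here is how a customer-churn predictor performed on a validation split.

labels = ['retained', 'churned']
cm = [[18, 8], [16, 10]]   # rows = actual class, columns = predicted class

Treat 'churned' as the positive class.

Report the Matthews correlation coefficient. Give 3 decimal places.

MCC = (TP·TN − FP·FN) / √((TP+FP)(TP+FN)(TN+FP)(TN+FN))
Numerator = 10·18 − 8·16 = 52
Denominator = √(18·26·26·34) = √413712 = 643.2045
MCC = 52 / 643.2045 = 0.081

0.081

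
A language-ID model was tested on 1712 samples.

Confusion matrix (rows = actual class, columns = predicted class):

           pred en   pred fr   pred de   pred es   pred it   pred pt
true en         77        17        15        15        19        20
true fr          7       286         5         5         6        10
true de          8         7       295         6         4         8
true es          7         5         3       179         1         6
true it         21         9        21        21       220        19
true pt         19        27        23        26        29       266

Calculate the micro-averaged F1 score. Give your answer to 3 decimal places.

0.773

Micro-averaging pools counts across classes: ΣTP=1323, ΣFP=389, ΣFN=389.
Micro-F1 score = 2·TP/(2·TP+FP+FN) on pooled counts = 0.773 (equals overall accuracy in single-label multiclass).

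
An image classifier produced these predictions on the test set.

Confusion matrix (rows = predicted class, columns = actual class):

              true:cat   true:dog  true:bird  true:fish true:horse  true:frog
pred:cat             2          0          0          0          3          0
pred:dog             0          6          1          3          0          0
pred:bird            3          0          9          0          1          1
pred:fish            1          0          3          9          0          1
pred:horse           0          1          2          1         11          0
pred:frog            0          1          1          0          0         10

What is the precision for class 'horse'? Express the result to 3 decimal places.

0.733

Treat 'horse' as positive and all other classes as negative.
precision = TP/(TP+FP).
horse: TP=11, FP=0+1+2+1+0=4 → 11/15 = 0.7333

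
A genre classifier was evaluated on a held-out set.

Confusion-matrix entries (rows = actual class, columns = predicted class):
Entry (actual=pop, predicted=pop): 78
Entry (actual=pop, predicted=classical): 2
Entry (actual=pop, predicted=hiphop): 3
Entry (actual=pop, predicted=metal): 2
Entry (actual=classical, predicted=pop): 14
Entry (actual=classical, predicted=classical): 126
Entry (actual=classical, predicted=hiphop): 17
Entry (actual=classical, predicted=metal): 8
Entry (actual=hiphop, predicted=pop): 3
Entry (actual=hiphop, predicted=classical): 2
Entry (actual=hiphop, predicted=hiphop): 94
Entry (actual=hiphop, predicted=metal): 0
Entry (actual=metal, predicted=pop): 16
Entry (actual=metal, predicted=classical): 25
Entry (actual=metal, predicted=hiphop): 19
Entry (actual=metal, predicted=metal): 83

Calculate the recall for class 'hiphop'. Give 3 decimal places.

recall = TP/(TP+FN).
hiphop: TP=94, FN=3+2+0=5 → 94/99 = 0.9495

0.949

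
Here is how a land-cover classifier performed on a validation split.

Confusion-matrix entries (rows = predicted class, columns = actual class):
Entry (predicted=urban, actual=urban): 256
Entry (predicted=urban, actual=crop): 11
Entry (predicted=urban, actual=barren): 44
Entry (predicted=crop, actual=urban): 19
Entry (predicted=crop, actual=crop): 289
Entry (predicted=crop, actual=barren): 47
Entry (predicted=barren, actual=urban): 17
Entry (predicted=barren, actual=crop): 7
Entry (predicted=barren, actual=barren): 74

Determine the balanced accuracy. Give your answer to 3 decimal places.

Balanced accuracy = mean of per-class recall.
  urban: recall = 256/292 = 0.8767
  crop: recall = 289/307 = 0.9414
  barren: recall = 74/165 = 0.4485
Mean = (0.8767 + 0.9414 + 0.4485) / 3 = 0.756

0.756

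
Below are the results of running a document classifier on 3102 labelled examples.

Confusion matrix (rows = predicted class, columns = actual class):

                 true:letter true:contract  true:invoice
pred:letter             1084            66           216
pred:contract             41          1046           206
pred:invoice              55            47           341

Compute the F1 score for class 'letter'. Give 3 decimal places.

One-vs-rest for 'letter': TP = diagonal; FP = other classes predicted 'letter'; FN = 'letter' predicted as other.
F1 score = 2·TP/(2·TP+FP+FN).
letter: TP=1084, FP=66+216=282, FN=41+55=96 → 2168/2546 = 0.8515

0.852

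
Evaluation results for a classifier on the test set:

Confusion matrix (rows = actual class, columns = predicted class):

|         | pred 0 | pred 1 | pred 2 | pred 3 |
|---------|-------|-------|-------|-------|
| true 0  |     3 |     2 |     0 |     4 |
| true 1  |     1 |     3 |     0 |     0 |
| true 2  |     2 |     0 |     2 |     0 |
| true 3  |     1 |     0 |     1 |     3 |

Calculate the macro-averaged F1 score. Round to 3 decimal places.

0.528

Per-class F1 score (2·TP/(2·TP+FP+FN)):
  0: TP=3, FP=1+2+1=4, FN=2+0+4=6 → 6/16 = 0.3750
  1: TP=3, FP=2+0+0=2, FN=1+0+0=1 → 6/9 = 0.6667
  2: TP=2, FP=0+0+1=1, FN=2+0+0=2 → 4/7 = 0.5714
  3: TP=3, FP=4+0+0=4, FN=1+0+1=2 → 6/12 = 0.5000
Macro-F1 score = mean = (0.3750 + 0.6667 + 0.5714 + 0.5000) / 4 = 0.528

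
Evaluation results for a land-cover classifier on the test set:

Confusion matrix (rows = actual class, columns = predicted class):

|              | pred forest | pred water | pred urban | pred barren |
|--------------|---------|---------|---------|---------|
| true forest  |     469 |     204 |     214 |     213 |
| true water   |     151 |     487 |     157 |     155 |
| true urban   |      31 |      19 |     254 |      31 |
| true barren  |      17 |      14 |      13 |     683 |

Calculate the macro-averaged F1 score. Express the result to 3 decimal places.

0.597

Per-class F1 score (2·TP/(2·TP+FP+FN)):
  forest: TP=469, FP=151+31+17=199, FN=204+214+213=631 → 938/1768 = 0.5305
  water: TP=487, FP=204+19+14=237, FN=151+157+155=463 → 974/1674 = 0.5818
  urban: TP=254, FP=214+157+13=384, FN=31+19+31=81 → 508/973 = 0.5221
  barren: TP=683, FP=213+155+31=399, FN=17+14+13=44 → 1366/1809 = 0.7551
Macro-F1 score = mean = (0.5305 + 0.5818 + 0.5221 + 0.7551) / 4 = 0.597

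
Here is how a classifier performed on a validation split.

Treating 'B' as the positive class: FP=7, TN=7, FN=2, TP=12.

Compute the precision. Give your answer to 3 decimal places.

Precision = TP/(TP+FP) = 12/(12+7) = 12/19 = 0.632

0.632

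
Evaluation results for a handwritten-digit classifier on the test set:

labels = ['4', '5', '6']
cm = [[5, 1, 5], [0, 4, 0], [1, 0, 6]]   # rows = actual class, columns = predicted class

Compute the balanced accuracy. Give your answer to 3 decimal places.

Balanced accuracy = mean of per-class recall.
  4: recall = 5/11 = 0.4545
  5: recall = 4/4 = 1.0000
  6: recall = 6/7 = 0.8571
Mean = (0.4545 + 1.0000 + 0.8571) / 3 = 0.771

0.771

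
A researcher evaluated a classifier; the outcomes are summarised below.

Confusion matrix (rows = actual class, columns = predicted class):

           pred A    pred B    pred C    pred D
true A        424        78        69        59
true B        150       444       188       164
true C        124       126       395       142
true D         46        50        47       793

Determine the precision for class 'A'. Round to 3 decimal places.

Take TP from the diagonal, FP from the rest of the 'A' prediction marginal, FN from the rest of the 'A' actual marginal.
precision = TP/(TP+FP).
A: TP=424, FP=150+124+46=320 → 424/744 = 0.5699

0.570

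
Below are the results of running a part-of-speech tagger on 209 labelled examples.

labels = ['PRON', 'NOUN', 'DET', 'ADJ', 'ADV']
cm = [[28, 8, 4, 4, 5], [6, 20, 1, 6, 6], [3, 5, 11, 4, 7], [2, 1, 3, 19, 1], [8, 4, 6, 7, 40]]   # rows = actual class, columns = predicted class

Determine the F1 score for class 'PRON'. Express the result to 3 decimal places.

0.583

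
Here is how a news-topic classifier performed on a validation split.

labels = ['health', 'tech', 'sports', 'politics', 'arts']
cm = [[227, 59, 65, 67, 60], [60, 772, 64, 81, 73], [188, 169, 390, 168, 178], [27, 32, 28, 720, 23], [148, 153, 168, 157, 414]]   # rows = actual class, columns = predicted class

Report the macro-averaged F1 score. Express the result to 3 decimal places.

0.540

Per-class F1 score (2·TP/(2·TP+FP+FN)):
  health: TP=227, FP=60+188+27+148=423, FN=59+65+67+60=251 → 454/1128 = 0.4025
  tech: TP=772, FP=59+169+32+153=413, FN=60+64+81+73=278 → 1544/2235 = 0.6908
  sports: TP=390, FP=65+64+28+168=325, FN=188+169+168+178=703 → 780/1808 = 0.4314
  politics: TP=720, FP=67+81+168+157=473, FN=27+32+28+23=110 → 1440/2023 = 0.7118
  arts: TP=414, FP=60+73+178+23=334, FN=148+153+168+157=626 → 828/1788 = 0.4631
Macro-F1 score = mean = (0.4025 + 0.6908 + 0.4314 + 0.7118 + 0.4631) / 5 = 0.540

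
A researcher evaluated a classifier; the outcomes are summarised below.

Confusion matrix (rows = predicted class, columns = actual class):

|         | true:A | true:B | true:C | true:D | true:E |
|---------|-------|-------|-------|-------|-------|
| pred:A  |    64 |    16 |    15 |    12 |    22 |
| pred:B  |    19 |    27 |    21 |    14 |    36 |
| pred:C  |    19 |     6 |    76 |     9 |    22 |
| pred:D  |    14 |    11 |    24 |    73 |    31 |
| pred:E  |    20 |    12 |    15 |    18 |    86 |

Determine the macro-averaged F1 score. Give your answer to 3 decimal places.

0.465

Per-class F1 score (2·TP/(2·TP+FP+FN)):
  A: TP=64, FP=16+15+12+22=65, FN=19+19+14+20=72 → 128/265 = 0.4830
  B: TP=27, FP=19+21+14+36=90, FN=16+6+11+12=45 → 54/189 = 0.2857
  C: TP=76, FP=19+6+9+22=56, FN=15+21+24+15=75 → 152/283 = 0.5371
  D: TP=73, FP=14+11+24+31=80, FN=12+14+9+18=53 → 146/279 = 0.5233
  E: TP=86, FP=20+12+15+18=65, FN=22+36+22+31=111 → 172/348 = 0.4943
Macro-F1 score = mean = (0.4830 + 0.2857 + 0.5371 + 0.5233 + 0.4943) / 5 = 0.465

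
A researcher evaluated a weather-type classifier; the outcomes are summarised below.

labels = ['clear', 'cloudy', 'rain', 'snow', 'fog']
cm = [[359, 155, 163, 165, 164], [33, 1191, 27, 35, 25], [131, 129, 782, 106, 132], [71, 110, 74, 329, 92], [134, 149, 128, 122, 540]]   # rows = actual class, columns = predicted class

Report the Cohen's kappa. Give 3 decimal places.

0.491

Observed agreement pₒ = trace/N = 3201/5346 = 0.5988
Expected agreement pₑ = Σ (rowᵢ·colᵢ)/N² = (1006·728 + 1311·1734 + 1280·1174 + 676·757 + 1073·953)/5346² = 0.2114
κ = (pₒ − pₑ)/(1 − pₑ) = (0.5988 − 0.2114)/(1 − 0.2114) = 0.491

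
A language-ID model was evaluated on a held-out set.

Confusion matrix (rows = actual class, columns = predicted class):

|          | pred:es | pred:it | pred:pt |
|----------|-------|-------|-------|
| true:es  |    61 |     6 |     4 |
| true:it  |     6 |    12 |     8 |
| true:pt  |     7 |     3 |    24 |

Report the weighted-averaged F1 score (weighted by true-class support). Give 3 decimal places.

0.735

Per-class F1 score (2·TP/(2·TP+FP+FN)):
  es: TP=61, FP=6+7=13, FN=6+4=10 → 122/145 = 0.8414
  it: TP=12, FP=6+3=9, FN=6+8=14 → 24/47 = 0.5106
  pt: TP=24, FP=4+8=12, FN=7+3=10 → 48/70 = 0.6857
Weighted-F1 score = Σ (supportᵢ/N)·F1 scoreᵢ with N=131: (71/131)·0.8414 + (26/131)·0.5106 + (34/131)·0.6857 = 0.735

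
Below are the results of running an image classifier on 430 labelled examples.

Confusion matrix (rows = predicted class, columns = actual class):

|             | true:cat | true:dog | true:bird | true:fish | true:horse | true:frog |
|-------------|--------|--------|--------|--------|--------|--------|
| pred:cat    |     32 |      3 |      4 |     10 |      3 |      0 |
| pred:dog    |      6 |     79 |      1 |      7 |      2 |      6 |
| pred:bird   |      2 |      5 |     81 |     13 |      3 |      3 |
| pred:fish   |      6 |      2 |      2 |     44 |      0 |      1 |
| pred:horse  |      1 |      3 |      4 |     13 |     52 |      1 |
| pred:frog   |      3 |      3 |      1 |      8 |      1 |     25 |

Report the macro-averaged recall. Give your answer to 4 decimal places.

0.7254

Per-class recall (TP/(TP+FN)):
  cat: TP=32, FN=6+2+6+1+3=18 → 32/50 = 0.64000
  dog: TP=79, FN=3+5+2+3+3=16 → 79/95 = 0.83158
  bird: TP=81, FN=4+1+2+4+1=12 → 81/93 = 0.87097
  fish: TP=44, FN=10+7+13+13+8=51 → 44/95 = 0.46316
  horse: TP=52, FN=3+2+3+0+1=9 → 52/61 = 0.85246
  frog: TP=25, FN=0+6+3+1+1=11 → 25/36 = 0.69444
Macro-recall = mean = (0.64000 + 0.83158 + 0.87097 + 0.46316 + 0.85246 + 0.69444) / 6 = 0.7254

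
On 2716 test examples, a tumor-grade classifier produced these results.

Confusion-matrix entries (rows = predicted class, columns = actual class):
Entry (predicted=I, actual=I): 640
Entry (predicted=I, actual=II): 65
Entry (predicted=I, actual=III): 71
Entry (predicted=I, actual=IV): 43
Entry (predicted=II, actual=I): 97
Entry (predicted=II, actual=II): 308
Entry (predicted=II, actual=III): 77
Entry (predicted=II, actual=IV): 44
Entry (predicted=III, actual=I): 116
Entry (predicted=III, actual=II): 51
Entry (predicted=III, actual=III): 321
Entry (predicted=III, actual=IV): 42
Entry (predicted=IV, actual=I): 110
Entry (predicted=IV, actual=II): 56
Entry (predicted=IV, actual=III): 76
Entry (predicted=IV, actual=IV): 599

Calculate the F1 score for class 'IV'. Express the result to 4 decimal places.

0.7635

Take TP from the diagonal, FP from the rest of the 'IV' prediction marginal, FN from the rest of the 'IV' actual marginal.
F1 score = 2·TP/(2·TP+FP+FN).
IV: TP=599, FP=110+56+76=242, FN=43+44+42=129 → 1198/1569 = 0.76354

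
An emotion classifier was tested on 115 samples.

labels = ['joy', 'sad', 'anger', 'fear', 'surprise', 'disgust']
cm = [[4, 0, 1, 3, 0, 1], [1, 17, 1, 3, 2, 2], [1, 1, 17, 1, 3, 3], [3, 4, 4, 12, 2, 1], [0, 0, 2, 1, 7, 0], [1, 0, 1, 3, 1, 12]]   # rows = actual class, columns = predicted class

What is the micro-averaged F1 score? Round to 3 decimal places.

Micro-averaging pools counts across classes: ΣTP=69, ΣFP=46, ΣFN=46.
Micro-F1 score = 2·TP/(2·TP+FP+FN) on pooled counts = 0.600 (equals overall accuracy in single-label multiclass).

0.600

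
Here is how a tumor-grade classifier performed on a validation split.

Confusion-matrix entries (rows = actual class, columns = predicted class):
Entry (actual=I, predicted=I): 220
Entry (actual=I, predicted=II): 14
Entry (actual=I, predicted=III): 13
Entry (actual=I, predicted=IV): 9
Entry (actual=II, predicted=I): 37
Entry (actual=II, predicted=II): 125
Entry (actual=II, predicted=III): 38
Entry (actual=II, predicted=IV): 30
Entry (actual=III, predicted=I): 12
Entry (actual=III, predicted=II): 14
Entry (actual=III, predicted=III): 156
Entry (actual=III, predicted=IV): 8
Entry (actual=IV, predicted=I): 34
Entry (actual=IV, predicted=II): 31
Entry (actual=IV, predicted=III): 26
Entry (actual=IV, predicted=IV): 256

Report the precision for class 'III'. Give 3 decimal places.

Treat 'III' as positive and all other classes as negative.
precision = TP/(TP+FP).
III: TP=156, FP=13+38+26=77 → 156/233 = 0.6695

0.670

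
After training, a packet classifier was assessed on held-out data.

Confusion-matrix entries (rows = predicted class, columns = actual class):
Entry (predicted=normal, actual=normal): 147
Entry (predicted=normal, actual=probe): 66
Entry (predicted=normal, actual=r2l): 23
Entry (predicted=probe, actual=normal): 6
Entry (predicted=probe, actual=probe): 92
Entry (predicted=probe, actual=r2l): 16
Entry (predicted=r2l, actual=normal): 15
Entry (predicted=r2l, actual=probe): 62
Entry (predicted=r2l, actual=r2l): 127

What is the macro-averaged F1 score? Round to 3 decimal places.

0.655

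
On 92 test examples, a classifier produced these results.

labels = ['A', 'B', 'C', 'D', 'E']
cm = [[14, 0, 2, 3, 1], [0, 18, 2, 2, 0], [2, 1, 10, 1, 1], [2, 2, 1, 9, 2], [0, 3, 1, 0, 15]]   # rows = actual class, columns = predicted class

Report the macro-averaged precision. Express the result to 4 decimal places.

0.7085

Per-class precision (TP/(TP+FP)):
  A: TP=14, FP=0+2+2+0=4 → 14/18 = 0.77778
  B: TP=18, FP=0+1+2+3=6 → 18/24 = 0.75000
  C: TP=10, FP=2+2+1+1=6 → 10/16 = 0.62500
  D: TP=9, FP=3+2+1+0=6 → 9/15 = 0.60000
  E: TP=15, FP=1+0+1+2=4 → 15/19 = 0.78947
Macro-precision = mean = (0.77778 + 0.75000 + 0.62500 + 0.60000 + 0.78947) / 5 = 0.7085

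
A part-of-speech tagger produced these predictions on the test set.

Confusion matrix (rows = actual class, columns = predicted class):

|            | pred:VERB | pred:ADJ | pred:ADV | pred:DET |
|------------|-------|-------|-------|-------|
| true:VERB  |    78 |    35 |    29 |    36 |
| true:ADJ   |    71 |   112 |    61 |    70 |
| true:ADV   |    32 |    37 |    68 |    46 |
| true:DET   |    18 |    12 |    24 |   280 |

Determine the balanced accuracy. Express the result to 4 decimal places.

0.5012

Balanced accuracy = mean of per-class recall.
  VERB: recall = 78/178 = 0.43820
  ADJ: recall = 112/314 = 0.35669
  ADV: recall = 68/183 = 0.37158
  DET: recall = 280/334 = 0.83832
Mean = (0.43820 + 0.35669 + 0.37158 + 0.83832) / 4 = 0.5012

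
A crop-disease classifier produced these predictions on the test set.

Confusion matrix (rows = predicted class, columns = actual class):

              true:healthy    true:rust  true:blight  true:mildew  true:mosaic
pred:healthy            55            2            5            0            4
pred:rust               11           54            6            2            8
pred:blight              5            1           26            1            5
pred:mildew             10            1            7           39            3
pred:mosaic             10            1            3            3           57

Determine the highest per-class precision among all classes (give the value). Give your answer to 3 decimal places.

Per-class precision (TP/(TP+FP)):
  healthy: TP=55, FP=2+5+0+4=11 → 55/66 = 0.8333
  rust: TP=54, FP=11+6+2+8=27 → 54/81 = 0.6667
  blight: TP=26, FP=5+1+1+5=12 → 26/38 = 0.6842
  mildew: TP=39, FP=10+1+7+3=21 → 39/60 = 0.6500
  mosaic: TP=57, FP=10+1+3+3=17 → 57/74 = 0.7703
Highest is class 'healthy' with precision = 0.833.

0.833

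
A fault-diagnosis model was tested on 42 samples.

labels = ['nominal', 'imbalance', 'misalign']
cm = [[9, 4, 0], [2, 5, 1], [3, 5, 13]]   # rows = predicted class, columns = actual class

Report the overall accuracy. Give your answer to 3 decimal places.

0.643

Accuracy = trace / total = (9+5+13=27) / 42 = 27/42 = 0.643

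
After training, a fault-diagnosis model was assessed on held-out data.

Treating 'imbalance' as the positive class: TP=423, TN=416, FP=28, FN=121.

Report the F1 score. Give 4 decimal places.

0.8503

Precision = TP/(TP+FP) = 423/451 = 0.9379
Recall = TP/(TP+FN) = 423/544 = 0.7776
F1 = 2·TP/(2·TP+FP+FN) = 846/995 = 0.8503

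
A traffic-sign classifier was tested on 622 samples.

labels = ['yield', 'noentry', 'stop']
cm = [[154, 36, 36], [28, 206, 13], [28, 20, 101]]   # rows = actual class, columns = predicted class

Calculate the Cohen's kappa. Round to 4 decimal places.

Observed agreement pₒ = trace/N = 461/622 = 0.74116
Expected agreement pₑ = Σ (rowᵢ·colᵢ)/N² = (226·210 + 247·262 + 149·150)/622² = 0.34771
κ = (pₒ − pₑ)/(1 − pₑ) = (0.74116 − 0.34771)/(1 − 0.34771) = 0.6032

0.6032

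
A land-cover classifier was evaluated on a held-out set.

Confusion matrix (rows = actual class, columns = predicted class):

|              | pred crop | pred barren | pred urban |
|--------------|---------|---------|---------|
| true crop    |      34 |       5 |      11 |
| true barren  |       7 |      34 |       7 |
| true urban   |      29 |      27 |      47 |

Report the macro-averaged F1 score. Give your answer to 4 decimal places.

0.5742

Per-class F1 score (2·TP/(2·TP+FP+FN)):
  crop: TP=34, FP=7+29=36, FN=5+11=16 → 68/120 = 0.56667
  barren: TP=34, FP=5+27=32, FN=7+7=14 → 68/114 = 0.59649
  urban: TP=47, FP=11+7=18, FN=29+27=56 → 94/168 = 0.55952
Macro-F1 score = mean = (0.56667 + 0.59649 + 0.55952) / 3 = 0.5742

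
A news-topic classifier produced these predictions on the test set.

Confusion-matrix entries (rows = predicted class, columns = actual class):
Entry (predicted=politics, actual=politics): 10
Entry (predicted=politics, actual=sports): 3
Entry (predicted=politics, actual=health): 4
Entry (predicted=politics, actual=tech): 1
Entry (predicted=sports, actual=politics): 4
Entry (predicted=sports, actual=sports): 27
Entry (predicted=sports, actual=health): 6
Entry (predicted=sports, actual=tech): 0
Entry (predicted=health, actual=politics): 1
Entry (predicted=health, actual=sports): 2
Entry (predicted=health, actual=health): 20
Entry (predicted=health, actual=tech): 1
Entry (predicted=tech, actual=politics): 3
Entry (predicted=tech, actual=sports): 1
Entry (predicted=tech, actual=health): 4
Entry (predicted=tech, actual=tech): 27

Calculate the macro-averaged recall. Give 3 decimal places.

0.723

Per-class recall (TP/(TP+FN)):
  politics: TP=10, FN=4+1+3=8 → 10/18 = 0.5556
  sports: TP=27, FN=3+2+1=6 → 27/33 = 0.8182
  health: TP=20, FN=4+6+4=14 → 20/34 = 0.5882
  tech: TP=27, FN=1+0+1=2 → 27/29 = 0.9310
Macro-recall = mean = (0.5556 + 0.8182 + 0.5882 + 0.9310) / 4 = 0.723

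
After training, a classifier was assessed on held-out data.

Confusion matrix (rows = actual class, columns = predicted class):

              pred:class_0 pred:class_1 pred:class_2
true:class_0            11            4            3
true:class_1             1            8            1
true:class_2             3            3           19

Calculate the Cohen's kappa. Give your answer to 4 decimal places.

0.5617

Observed agreement pₒ = trace/N = 38/53 = 0.71698
Expected agreement pₑ = Σ (rowᵢ·colᵢ)/N² = (18·15 + 10·15 + 25·23)/53² = 0.35422
κ = (pₒ − pₑ)/(1 − pₑ) = (0.71698 − 0.35422)/(1 − 0.35422) = 0.5617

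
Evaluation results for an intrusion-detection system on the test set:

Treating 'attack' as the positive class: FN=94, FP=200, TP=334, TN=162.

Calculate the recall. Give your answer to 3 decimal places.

Recall = TP/(TP+FN) = 334/(334+94) = 334/428 = 0.780

0.780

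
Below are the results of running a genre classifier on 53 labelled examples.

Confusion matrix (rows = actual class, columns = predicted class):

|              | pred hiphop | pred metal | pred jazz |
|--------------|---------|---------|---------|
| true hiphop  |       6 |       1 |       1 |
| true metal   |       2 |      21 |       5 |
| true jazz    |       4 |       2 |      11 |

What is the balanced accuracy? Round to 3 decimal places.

0.716

Balanced accuracy = mean of per-class recall.
  hiphop: recall = 6/8 = 0.7500
  metal: recall = 21/28 = 0.7500
  jazz: recall = 11/17 = 0.6471
Mean = (0.7500 + 0.7500 + 0.6471) / 3 = 0.716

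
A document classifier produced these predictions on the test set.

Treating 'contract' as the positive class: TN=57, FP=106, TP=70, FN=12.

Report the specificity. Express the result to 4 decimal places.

Specificity = TN/(TN+FP) = 57/(57+106) = 0.3497

0.3497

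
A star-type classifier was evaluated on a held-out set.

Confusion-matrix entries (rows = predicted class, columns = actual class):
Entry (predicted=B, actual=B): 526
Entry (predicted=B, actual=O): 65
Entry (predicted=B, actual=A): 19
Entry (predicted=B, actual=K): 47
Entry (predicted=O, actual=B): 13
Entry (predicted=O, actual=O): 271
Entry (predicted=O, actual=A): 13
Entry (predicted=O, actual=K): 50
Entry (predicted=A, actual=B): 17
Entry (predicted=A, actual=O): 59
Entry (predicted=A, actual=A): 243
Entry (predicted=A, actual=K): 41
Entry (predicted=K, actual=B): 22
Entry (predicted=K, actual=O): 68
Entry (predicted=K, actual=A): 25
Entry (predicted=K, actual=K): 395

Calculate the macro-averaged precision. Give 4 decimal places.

Per-class precision (TP/(TP+FP)):
  B: TP=526, FP=65+19+47=131 → 526/657 = 0.80061
  O: TP=271, FP=13+13+50=76 → 271/347 = 0.78098
  A: TP=243, FP=17+59+41=117 → 243/360 = 0.67500
  K: TP=395, FP=22+68+25=115 → 395/510 = 0.77451
Macro-precision = mean = (0.80061 + 0.78098 + 0.67500 + 0.77451) / 4 = 0.7578

0.7578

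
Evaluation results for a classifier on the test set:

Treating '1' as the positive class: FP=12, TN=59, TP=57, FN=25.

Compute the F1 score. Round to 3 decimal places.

Precision = TP/(TP+FP) = 57/69 = 0.8261
Recall = TP/(TP+FN) = 57/82 = 0.6951
F1 = 2·TP/(2·TP+FP+FN) = 114/151 = 0.755

0.755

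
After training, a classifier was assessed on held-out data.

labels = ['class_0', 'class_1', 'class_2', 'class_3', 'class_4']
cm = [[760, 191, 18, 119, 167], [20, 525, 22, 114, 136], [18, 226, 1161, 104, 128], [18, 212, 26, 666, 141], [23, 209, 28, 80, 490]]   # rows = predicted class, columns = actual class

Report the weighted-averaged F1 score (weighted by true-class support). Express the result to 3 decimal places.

0.624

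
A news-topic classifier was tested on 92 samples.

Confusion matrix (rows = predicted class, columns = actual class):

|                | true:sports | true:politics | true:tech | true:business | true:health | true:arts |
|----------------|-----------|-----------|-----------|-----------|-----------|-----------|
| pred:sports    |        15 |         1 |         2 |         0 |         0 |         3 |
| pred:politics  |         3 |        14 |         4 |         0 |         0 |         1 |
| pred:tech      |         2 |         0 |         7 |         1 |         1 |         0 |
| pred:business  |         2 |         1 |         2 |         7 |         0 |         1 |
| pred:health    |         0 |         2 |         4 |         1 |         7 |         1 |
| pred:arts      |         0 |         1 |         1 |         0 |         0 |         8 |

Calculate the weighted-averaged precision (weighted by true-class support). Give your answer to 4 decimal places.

0.6556

Per-class precision (TP/(TP+FP)):
  sports: TP=15, FP=1+2+0+0+3=6 → 15/21 = 0.71429
  politics: TP=14, FP=3+4+0+0+1=8 → 14/22 = 0.63636
  tech: TP=7, FP=2+0+1+1+0=4 → 7/11 = 0.63636
  business: TP=7, FP=2+1+2+0+1=6 → 7/13 = 0.53846
  health: TP=7, FP=0+2+4+1+1=8 → 7/15 = 0.46667
  arts: TP=8, FP=0+1+1+0+0=2 → 8/10 = 0.80000
Weighted-precision = Σ (supportᵢ/N)·precisionᵢ with N=92: (22/92)·0.71429 + (19/92)·0.63636 + (20/92)·0.63636 + (9/92)·0.53846 + (8/92)·0.46667 + (14/92)·0.80000 = 0.6556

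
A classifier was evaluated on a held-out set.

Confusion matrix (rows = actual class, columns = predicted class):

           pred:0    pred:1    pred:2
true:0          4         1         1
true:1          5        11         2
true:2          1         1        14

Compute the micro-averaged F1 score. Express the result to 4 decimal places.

0.7250

Micro-averaging pools counts across classes: ΣTP=29, ΣFP=11, ΣFN=11.
Micro-F1 score = 2·TP/(2·TP+FP+FN) on pooled counts = 0.7250 (equals overall accuracy in single-label multiclass).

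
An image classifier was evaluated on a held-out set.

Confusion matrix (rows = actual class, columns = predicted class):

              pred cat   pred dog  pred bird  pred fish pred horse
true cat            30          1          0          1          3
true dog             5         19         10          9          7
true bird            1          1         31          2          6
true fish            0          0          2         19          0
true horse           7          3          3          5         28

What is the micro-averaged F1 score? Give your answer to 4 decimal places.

0.6580

Micro-averaging pools counts across classes: ΣTP=127, ΣFP=66, ΣFN=66.
Micro-F1 score = 2·TP/(2·TP+FP+FN) on pooled counts = 0.6580 (equals overall accuracy in single-label multiclass).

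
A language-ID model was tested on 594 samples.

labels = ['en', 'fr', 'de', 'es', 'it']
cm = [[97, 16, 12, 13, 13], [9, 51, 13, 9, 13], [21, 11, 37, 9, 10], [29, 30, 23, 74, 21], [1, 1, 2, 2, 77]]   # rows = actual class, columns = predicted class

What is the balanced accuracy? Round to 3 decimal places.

0.589

Balanced accuracy = mean of per-class recall.
  en: recall = 97/151 = 0.6424
  fr: recall = 51/95 = 0.5368
  de: recall = 37/88 = 0.4205
  es: recall = 74/177 = 0.4181
  it: recall = 77/83 = 0.9277
Mean = (0.6424 + 0.5368 + 0.4205 + 0.4181 + 0.9277) / 5 = 0.589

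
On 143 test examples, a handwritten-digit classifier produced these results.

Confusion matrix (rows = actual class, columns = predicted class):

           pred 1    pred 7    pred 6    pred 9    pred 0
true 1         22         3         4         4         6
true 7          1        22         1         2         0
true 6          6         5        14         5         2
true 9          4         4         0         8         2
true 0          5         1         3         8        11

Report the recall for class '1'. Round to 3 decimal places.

0.564

One-vs-rest for '1': TP = diagonal; FP = other classes predicted '1'; FN = '1' predicted as other.
recall = TP/(TP+FN).
1: TP=22, FN=3+4+4+6=17 → 22/39 = 0.5641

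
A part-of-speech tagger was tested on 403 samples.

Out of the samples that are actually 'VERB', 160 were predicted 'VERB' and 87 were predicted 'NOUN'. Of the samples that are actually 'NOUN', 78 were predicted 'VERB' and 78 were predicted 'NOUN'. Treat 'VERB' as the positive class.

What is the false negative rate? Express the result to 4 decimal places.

0.3522

FNR = FN/(FN+TP) = 87/(87+160) = 0.3522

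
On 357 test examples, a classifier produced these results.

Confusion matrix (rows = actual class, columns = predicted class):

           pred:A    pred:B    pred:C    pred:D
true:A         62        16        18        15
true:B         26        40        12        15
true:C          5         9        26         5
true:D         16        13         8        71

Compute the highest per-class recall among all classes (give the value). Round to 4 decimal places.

0.6574

Per-class recall (TP/(TP+FN)):
  A: TP=62, FN=16+18+15=49 → 62/111 = 0.55856
  B: TP=40, FN=26+12+15=53 → 40/93 = 0.43011
  C: TP=26, FN=5+9+5=19 → 26/45 = 0.57778
  D: TP=71, FN=16+13+8=37 → 71/108 = 0.65741
Highest is class 'D' with recall = 0.6574.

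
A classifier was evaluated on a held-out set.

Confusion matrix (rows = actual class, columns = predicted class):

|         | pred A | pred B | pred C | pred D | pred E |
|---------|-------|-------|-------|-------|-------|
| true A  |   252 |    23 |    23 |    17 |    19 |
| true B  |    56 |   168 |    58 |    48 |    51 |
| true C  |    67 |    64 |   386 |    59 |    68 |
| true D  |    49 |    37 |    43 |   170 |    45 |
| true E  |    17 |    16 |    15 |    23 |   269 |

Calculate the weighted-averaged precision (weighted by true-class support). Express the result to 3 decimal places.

0.616

Per-class precision (TP/(TP+FP)):
  A: TP=252, FP=56+67+49+17=189 → 252/441 = 0.5714
  B: TP=168, FP=23+64+37+16=140 → 168/308 = 0.5455
  C: TP=386, FP=23+58+43+15=139 → 386/525 = 0.7352
  D: TP=170, FP=17+48+59+23=147 → 170/317 = 0.5363
  E: TP=269, FP=19+51+68+45=183 → 269/452 = 0.5951
Weighted-precision = Σ (supportᵢ/N)·precisionᵢ with N=2043: (334/2043)·0.5714 + (381/2043)·0.5455 + (644/2043)·0.7352 + (344/2043)·0.5363 + (340/2043)·0.5951 = 0.616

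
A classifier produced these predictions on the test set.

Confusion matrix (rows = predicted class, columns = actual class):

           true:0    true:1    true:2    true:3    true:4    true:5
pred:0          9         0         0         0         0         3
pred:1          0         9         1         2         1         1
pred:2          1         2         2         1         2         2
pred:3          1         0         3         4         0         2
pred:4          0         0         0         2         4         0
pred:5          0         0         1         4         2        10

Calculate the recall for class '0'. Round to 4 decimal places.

Treat '0' as positive and all other classes as negative.
recall = TP/(TP+FN).
0: TP=9, FN=0+1+1+0+0=2 → 9/11 = 0.81818

0.8182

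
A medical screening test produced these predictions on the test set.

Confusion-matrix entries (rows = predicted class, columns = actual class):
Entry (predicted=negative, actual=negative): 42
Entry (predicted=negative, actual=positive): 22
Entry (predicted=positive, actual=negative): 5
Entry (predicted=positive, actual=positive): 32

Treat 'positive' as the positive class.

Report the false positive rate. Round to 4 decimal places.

0.1064

FPR = FP/(FP+TN) = 5/(5+42) = 0.1064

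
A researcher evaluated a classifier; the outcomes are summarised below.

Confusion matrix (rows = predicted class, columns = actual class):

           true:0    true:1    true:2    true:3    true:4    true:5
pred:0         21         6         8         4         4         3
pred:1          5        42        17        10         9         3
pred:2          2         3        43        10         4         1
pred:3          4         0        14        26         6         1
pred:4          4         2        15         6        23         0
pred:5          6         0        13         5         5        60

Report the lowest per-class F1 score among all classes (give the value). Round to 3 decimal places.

0.455

Per-class F1 score (2·TP/(2·TP+FP+FN)):
  0: TP=21, FP=6+8+4+4+3=25, FN=5+2+4+4+6=21 → 42/88 = 0.4773
  1: TP=42, FP=5+17+10+9+3=44, FN=6+3+0+2+0=11 → 84/139 = 0.6043
  2: TP=43, FP=2+3+10+4+1=20, FN=8+17+14+15+13=67 → 86/173 = 0.4971
  3: TP=26, FP=4+0+14+6+1=25, FN=4+10+10+6+5=35 → 52/112 = 0.4643
  4: TP=23, FP=4+2+15+6+0=27, FN=4+9+4+6+5=28 → 46/101 = 0.4554
  5: TP=60, FP=6+0+13+5+5=29, FN=3+3+1+1+0=8 → 120/157 = 0.7643
Lowest is class '4' with F1 score = 0.455.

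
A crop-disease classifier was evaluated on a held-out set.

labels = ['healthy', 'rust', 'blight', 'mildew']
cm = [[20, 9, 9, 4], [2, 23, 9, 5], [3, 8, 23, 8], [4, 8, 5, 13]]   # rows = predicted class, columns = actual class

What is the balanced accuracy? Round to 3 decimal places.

0.526

Balanced accuracy = mean of per-class recall.
  healthy: recall = 20/29 = 0.6897
  rust: recall = 23/48 = 0.4792
  blight: recall = 23/46 = 0.5000
  mildew: recall = 13/30 = 0.4333
Mean = (0.6897 + 0.4792 + 0.5000 + 0.4333) / 4 = 0.526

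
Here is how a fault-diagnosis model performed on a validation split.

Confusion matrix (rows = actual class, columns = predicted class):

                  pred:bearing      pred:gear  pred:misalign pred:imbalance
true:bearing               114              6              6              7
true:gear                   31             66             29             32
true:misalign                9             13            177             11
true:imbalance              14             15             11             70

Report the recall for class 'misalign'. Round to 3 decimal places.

0.843

recall = TP/(TP+FN).
misalign: TP=177, FN=9+13+11=33 → 177/210 = 0.8429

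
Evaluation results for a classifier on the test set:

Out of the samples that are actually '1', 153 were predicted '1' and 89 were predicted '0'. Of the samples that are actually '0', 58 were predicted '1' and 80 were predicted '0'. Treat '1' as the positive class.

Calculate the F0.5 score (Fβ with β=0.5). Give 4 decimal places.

0.7044

Fβ = (1+β²)·TP / ((1+β²)·TP + β²·FN + FP), with β²=1/4
= 1.25·153 / (1.25·153 + 0.25·89 + 58) = 0.7044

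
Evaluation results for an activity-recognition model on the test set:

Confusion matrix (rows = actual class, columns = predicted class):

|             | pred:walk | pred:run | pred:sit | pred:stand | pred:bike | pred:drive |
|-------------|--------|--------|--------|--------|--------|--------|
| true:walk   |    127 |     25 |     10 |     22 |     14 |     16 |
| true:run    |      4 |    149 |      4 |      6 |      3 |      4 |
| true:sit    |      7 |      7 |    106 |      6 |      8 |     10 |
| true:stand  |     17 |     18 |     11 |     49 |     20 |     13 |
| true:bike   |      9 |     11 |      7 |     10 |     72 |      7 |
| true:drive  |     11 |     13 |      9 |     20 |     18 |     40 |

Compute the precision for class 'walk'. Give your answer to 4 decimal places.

0.7257

Take TP from the diagonal, FP from the rest of the 'walk' prediction marginal, FN from the rest of the 'walk' actual marginal.
precision = TP/(TP+FP).
walk: TP=127, FP=4+7+17+9+11=48 → 127/175 = 0.72571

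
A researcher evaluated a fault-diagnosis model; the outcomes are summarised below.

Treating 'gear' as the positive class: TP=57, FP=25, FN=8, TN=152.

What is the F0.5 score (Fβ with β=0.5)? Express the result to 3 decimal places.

0.725

Fβ = (1+β²)·TP / ((1+β²)·TP + β²·FN + FP), with β²=1/4
= 1.25·57 / (1.25·57 + 0.25·8 + 25) = 0.725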